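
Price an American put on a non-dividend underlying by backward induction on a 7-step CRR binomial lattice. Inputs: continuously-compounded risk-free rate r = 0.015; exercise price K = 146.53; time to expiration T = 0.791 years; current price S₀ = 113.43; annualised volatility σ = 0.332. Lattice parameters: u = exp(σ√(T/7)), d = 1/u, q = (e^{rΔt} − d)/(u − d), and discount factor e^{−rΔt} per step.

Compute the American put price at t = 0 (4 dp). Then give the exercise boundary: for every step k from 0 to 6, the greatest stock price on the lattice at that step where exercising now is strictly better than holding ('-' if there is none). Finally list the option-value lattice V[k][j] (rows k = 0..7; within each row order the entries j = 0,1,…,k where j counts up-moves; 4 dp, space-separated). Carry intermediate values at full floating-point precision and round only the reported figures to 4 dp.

price = 36.4016
boundary = - - 90.7383 81.1562 90.7383 101.4517 113.4300
tree:
36.4016
45.8261 26.3087
55.7917 35.1797 16.7805
65.3738 45.2588 24.3724 8.6057
73.9440 55.7917 33.9950 14.0222 2.7615
81.6091 65.3738 45.0783 22.0944 5.3167 0.0000
88.4648 73.9440 55.7917 33.1000 10.2361 0.0000 0.0000
94.5966 81.6091 65.3738 45.0783 19.7074 0.0000 0.0000 0.0000

Δt=0.11300  u=1.11807  d=0.89440  q=0.47971  discount=0.99831
step 7 (expiry): payoffs max(K−S,0) = 94.5966 81.6091 65.3738 45.0783 19.7074 0.0000 0.0000 0.0000
step 6: (k=6,j=0): S=58.0652, (K−S)⁺=88.4648, hold=88.2167 ⇒ V=88.4648 exercise | (k=6,j=1): S=72.5860, (K−S)⁺=73.9440, hold=73.6958 ⇒ V=73.9440 exercise | (k=6,j=2): S=90.7383, (K−S)⁺=55.7917, hold=55.5436 ⇒ V=55.7917 exercise | (k=6,j=3): S=113.4300, (K−S)⁺=33.1000, hold=32.8518 ⇒ V=33.1000 exercise | (k=6,j=4): S=141.7965, (K−S)⁺=4.7335, hold=10.2361 ⇒ V=10.2361 continue | (k=6,j=5): S=177.2568, (K−S)⁺=0.0000, hold=0.0000 ⇒ V=0.0000 continue | (k=6,j=6): S=221.5850, (K−S)⁺=0.0000, hold=0.0000 ⇒ V=0.0000 continue  boundary S*=113.4300
step 5: (k=5,j=0): S=64.9209, (K−S)⁺=81.6091, hold=81.3610 ⇒ V=81.6091 exercise | (k=5,j=1): S=81.1562, (K−S)⁺=65.3738, hold=65.1256 ⇒ V=65.3738 exercise | (k=5,j=2): S=101.4517, (K−S)⁺=45.0783, hold=44.8302 ⇒ V=45.0783 exercise | (k=5,j=3): S=126.8226, (K−S)⁺=19.7074, hold=22.0944 ⇒ V=22.0944 continue | (k=5,j=4): S=158.5383, (K−S)⁺=0.0000, hold=5.3167 ⇒ V=5.3167 continue | (k=5,j=5): S=198.1854, (K−S)⁺=0.0000, hold=0.0000 ⇒ V=0.0000 continue  boundary S*=101.4517
step 4: (k=4,j=0): S=72.5860, (K−S)⁺=73.9440, hold=73.6958 ⇒ V=73.9440 exercise | (k=4,j=1): S=90.7383, (K−S)⁺=55.7917, hold=55.5436 ⇒ V=55.7917 exercise | (k=4,j=2): S=113.4300, (K−S)⁺=33.1000, hold=33.9950 ⇒ V=33.9950 continue | (k=4,j=3): S=141.7965, (K−S)⁺=4.7335, hold=14.0222 ⇒ V=14.0222 continue | (k=4,j=4): S=177.2568, (K−S)⁺=0.0000, hold=2.7615 ⇒ V=2.7615 continue  boundary S*=90.7383
step 3: (k=3,j=0): S=81.1562, (K−S)⁺=65.3738, hold=65.1256 ⇒ V=65.3738 exercise | (k=3,j=1): S=101.4517, (K−S)⁺=45.0783, hold=45.2588 ⇒ V=45.2588 continue | (k=3,j=2): S=126.8226, (K−S)⁺=19.7074, hold=24.3724 ⇒ V=24.3724 continue | (k=3,j=3): S=158.5383, (K−S)⁺=0.0000, hold=8.6057 ⇒ V=8.6057 continue  boundary S*=81.1562
step 2: (k=2,j=0): S=90.7383, (K−S)⁺=55.7917, hold=55.6300 ⇒ V=55.7917 exercise | (k=2,j=1): S=113.4300, (K−S)⁺=33.1000, hold=35.1797 ⇒ V=35.1797 continue | (k=2,j=2): S=141.7965, (K−S)⁺=4.7335, hold=16.7805 ⇒ V=16.7805 continue  boundary S*=90.7383
step 1: (k=1,j=0): S=101.4517, (K−S)⁺=45.0783, hold=45.8261 ⇒ V=45.8261 continue | (k=1,j=1): S=126.8226, (K−S)⁺=19.7074, hold=26.3087 ⇒ V=26.3087 continue  boundary S*=-
step 0: (k=0,j=0): S=113.4300, (K−S)⁺=33.1000, hold=36.4016 ⇒ V=36.4016 continue  boundary S*=-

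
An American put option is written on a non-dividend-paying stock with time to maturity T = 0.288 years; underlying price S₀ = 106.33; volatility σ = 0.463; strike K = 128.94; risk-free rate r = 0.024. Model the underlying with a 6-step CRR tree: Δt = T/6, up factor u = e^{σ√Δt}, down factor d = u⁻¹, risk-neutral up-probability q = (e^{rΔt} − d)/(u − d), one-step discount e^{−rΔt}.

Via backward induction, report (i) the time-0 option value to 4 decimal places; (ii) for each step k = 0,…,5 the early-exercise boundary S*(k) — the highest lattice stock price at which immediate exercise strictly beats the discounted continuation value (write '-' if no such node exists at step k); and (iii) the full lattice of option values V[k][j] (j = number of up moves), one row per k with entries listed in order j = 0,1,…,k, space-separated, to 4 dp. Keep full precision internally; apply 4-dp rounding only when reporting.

price = 25.4684
boundary = - - 86.8056 96.0731 86.8056 96.0731
tree:
25.4684
33.4397 16.9054
42.1344 24.1133 9.1479
50.5079 32.8669 14.7009 3.1621
58.0737 42.1344 22.6909 6.0918 0.0000
64.9097 50.5079 32.8669 11.7361 0.0000 0.0000
71.0863 58.0737 42.1344 22.6100 0.0000 0.0000 0.0000

params: Δt=0.04800 u=1.10676 d=0.90354 q=0.48033 e^(-rΔt)=0.99885
t_6 payoffs: 71.0863 58.0737 42.1344 22.6100 0.0000 0.0000 0.0000
t_5: node(5,0) S=64.0303 payoff=64.9097 vs cont=64.7612 → 64.9097 [stop]  node(5,1) S=78.4321 payoff=50.5079 vs cont=50.3595 → 50.5079 [stop]  node(5,2) S=96.0731 payoff=32.8669 vs cont=32.7185 → 32.8669 [stop]  node(5,3) S=117.6820 payoff=11.2580 vs cont=11.7361 → 11.7361 [wait]  node(5,4) S=144.1511 payoff=0.0000 vs cont=0.0000 → 0.0000 [wait]  node(5,5) S=176.5737 payoff=0.0000 vs cont=0.0000 → 0.0000 [wait]  ⇒ S*(5)=96.0731
t_4: node(4,0) S=70.8663 payoff=58.0737 vs cont=57.9253 → 58.0737 [stop]  node(4,1) S=86.8056 payoff=42.1344 vs cont=41.9860 → 42.1344 [stop]  node(4,2) S=106.3300 payoff=22.6100 vs cont=22.6909 → 22.6909 [wait]  node(4,3) S=130.2459 payoff=0.0000 vs cont=6.0918 → 6.0918 [wait]  node(4,4) S=159.5409 payoff=0.0000 vs cont=0.0000 → 0.0000 [wait]  ⇒ S*(4)=86.8056
t_3: node(3,0) S=78.4321 payoff=50.5079 vs cont=50.3595 → 50.5079 [stop]  node(3,1) S=96.0731 payoff=32.8669 vs cont=32.7573 → 32.8669 [stop]  node(3,2) S=117.6820 payoff=11.2580 vs cont=14.7009 → 14.7009 [wait]  node(3,3) S=144.1511 payoff=0.0000 vs cont=3.1621 → 3.1621 [wait]  ⇒ S*(3)=96.0731
t_2: node(2,0) S=86.8056 payoff=42.1344 vs cont=41.9860 → 42.1344 [stop]  node(2,1) S=106.3300 payoff=22.6100 vs cont=24.1133 → 24.1133 [wait]  node(2,2) S=130.2459 payoff=0.0000 vs cont=9.1479 → 9.1479 [wait]  ⇒ S*(2)=86.8056
t_1: node(1,0) S=96.0731 payoff=32.8669 vs cont=33.4397 → 33.4397 [wait]  node(1,1) S=117.6820 payoff=11.2580 vs cont=16.9054 → 16.9054 [wait]  ⇒ S*(1)=-
t_0: node(0,0) S=106.3300 payoff=22.6100 vs cont=25.4684 → 25.4684 [wait]  ⇒ S*(0)=-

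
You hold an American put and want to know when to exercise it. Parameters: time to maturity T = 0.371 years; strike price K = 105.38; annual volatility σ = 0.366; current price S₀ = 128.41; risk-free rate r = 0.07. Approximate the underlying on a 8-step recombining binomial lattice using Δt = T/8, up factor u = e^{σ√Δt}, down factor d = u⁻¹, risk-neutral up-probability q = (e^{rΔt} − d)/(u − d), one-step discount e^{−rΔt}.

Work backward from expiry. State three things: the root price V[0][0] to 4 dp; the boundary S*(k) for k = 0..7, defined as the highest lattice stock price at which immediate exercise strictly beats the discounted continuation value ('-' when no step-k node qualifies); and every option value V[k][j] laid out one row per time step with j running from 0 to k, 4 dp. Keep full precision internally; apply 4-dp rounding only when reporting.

price = 2.1674
boundary = - - - - - 86.5862 80.0237 86.5862
tree:
2.1674
3.5380 0.8158
5.6446 1.4620 0.1772
8.7559 2.5813 0.3563 0.0000
13.1144 4.4700 0.7161 0.0000 0.0000
18.7938 7.5407 1.4396 0.0000 0.0000 0.0000
25.3563 12.2537 2.8938 0.0000 0.0000 0.0000 0.0000
31.4214 18.7938 5.8170 0.0000 0.0000 0.0000 0.0000 0.0000
37.0268 25.3563 11.6931 0.0000 0.0000 0.0000 0.0000 0.0000 0.0000

Δt=0.04637, u=1.08201, d=0.92421, q=0.50091, disc=e^(-rΔt)=0.99676
k=8 terminal: V=max(K-S,0) → 37.0268 25.3563 11.6931 0.0000 0.0000 0.0000 0.0000 0.0000 0.0000
k=7: j=0 S=73.9586 intr=31.4214 cont=31.0799 V=31.4214[EX]; j=1 S=86.5862 intr=18.7938 cont=18.4523 V=18.7938[EX]; j=2 S=101.3698 intr=4.0102 cont=5.8170 V=5.8170[hold]; j=3 S=118.6776 intr=0.0000 cont=0.0000 V=0.0000[hold]; j=4 S=138.9405 intr=0.0000 cont=0.0000 V=0.0000[hold]; j=5 S=162.6631 intr=0.0000 cont=0.0000 V=0.0000[hold]; j=6 S=190.4360 intr=0.0000 cont=0.0000 V=0.0000[hold]; j=7 S=222.9508 intr=0.0000 cont=0.0000 V=0.0000[hold]  S*(7)=86.5862
k=6: j=0 S=80.0237 intr=25.3563 cont=25.0148 V=25.3563[EX]; j=1 S=93.6869 intr=11.6931 cont=12.2537 V=12.2537[hold]; j=2 S=109.6829 intr=0.0000 cont=2.8938 V=2.8938[hold]; j=3 S=128.4100 intr=0.0000 cont=0.0000 V=0.0000[hold]; j=4 S=150.3346 intr=0.0000 cont=0.0000 V=0.0000[hold]; j=5 S=176.0026 intr=0.0000 cont=0.0000 V=0.0000[hold]; j=6 S=206.0531 intr=0.0000 cont=0.0000 V=0.0000[hold]  S*(6)=80.0237
k=5: j=0 S=86.5862 intr=18.7938 cont=18.7322 V=18.7938[EX]; j=1 S=101.3698 intr=4.0102 cont=7.5407 V=7.5407[hold]; j=2 S=118.6776 intr=0.0000 cont=1.4396 V=1.4396[hold]; j=3 S=138.9405 intr=0.0000 cont=0.0000 V=0.0000[hold]; j=4 S=162.6631 intr=0.0000 cont=0.0000 V=0.0000[hold]; j=5 S=190.4360 intr=0.0000 cont=0.0000 V=0.0000[hold]  S*(5)=86.5862
k=4: j=0 S=93.6869 intr=11.6931 cont=13.1144 V=13.1144[hold]; j=1 S=109.6829 intr=0.0000 cont=4.4700 V=4.4700[hold]; j=2 S=128.4100 intr=0.0000 cont=0.7161 V=0.7161[hold]; j=3 S=150.3346 intr=0.0000 cont=0.0000 V=0.0000[hold]; j=4 S=176.0026 intr=0.0000 cont=0.0000 V=0.0000[hold]  S*(4)=-
k=3: j=0 S=101.3698 intr=4.0102 cont=8.7559 V=8.7559[hold]; j=1 S=118.6776 intr=0.0000 cont=2.5813 V=2.5813[hold]; j=2 S=138.9405 intr=0.0000 cont=0.3563 V=0.3563[hold]; j=3 S=162.6631 intr=0.0000 cont=0.0000 V=0.0000[hold]  S*(3)=-
k=2: j=0 S=109.6829 intr=0.0000 cont=5.6446 V=5.6446[hold]; j=1 S=128.4100 intr=0.0000 cont=1.4620 V=1.4620[hold]; j=2 S=150.3346 intr=0.0000 cont=0.1772 V=0.1772[hold]  S*(2)=-
k=1: j=0 S=118.6776 intr=0.0000 cont=3.5380 V=3.5380[hold]; j=1 S=138.9405 intr=0.0000 cont=0.8158 V=0.8158[hold]  S*(1)=-
k=0: j=0 S=128.4100 intr=0.0000 cont=2.1674 V=2.1674[hold]  S*(0)=-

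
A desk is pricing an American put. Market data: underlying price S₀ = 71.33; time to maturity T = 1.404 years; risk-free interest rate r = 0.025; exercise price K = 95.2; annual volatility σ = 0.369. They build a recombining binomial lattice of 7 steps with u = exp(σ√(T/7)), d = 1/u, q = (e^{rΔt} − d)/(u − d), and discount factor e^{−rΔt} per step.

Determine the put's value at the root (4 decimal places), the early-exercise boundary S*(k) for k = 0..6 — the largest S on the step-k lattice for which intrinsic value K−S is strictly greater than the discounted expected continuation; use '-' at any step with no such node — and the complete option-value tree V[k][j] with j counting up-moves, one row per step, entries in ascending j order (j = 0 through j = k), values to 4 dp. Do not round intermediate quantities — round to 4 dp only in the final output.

price = 27.8521
boundary = - - 51.2544 43.4471 51.2544 60.4647 71.3300
tree:
27.8521
35.5700 19.5801
43.9456 26.6499 11.9398
51.7529 34.9620 17.7057 5.6660
58.3709 43.9456 25.3604 9.3963 1.5852
63.9809 51.7529 34.7353 15.2228 3.0283 0.0000
68.7363 58.3709 43.9456 23.8700 5.7853 0.0000 0.0000
72.7674 63.9809 51.7529 34.7353 11.0522 0.0000 0.0000 0.0000

Δt=0.20057  u=1.17970  d=0.84768  q=0.47392  discount=0.99500
step 7 (expiry): payoffs max(K−S,0) = 72.7674 63.9809 51.7529 34.7353 11.0522 0.0000 0.0000 0.0000
step 6: (k=6,j=0): S=26.4637, (K−S)⁺=68.7363, hold=68.2602 ⇒ V=68.7363 exercise | (k=6,j=1): S=36.8291, (K−S)⁺=58.3709, hold=57.8948 ⇒ V=58.3709 exercise | (k=6,j=2): S=51.2544, (K−S)⁺=43.9456, hold=43.4694 ⇒ V=43.9456 exercise | (k=6,j=3): S=71.3300, (K−S)⁺=23.8700, hold=23.3938 ⇒ V=23.8700 exercise | (k=6,j=4): S=99.2688, (K−S)⁺=0.0000, hold=5.7853 ⇒ V=5.7853 continue | (k=6,j=5): S=138.1509, (K−S)⁺=0.0000, hold=0.0000 ⇒ V=0.0000 continue | (k=6,j=6): S=192.2624, (K−S)⁺=0.0000, hold=0.0000 ⇒ V=0.0000 continue  boundary S*=71.3300
step 5: (k=5,j=0): S=31.2191, (K−S)⁺=63.9809, hold=63.5047 ⇒ V=63.9809 exercise | (k=5,j=1): S=43.4471, (K−S)⁺=51.7529, hold=51.2767 ⇒ V=51.7529 exercise | (k=5,j=2): S=60.4647, (K−S)⁺=34.7353, hold=34.2591 ⇒ V=34.7353 exercise | (k=5,j=3): S=84.1478, (K−S)⁺=11.0522, hold=15.2228 ⇒ V=15.2228 continue | (k=5,j=4): S=117.1071, (K−S)⁺=0.0000, hold=3.0283 ⇒ V=3.0283 continue | (k=5,j=5): S=162.9762, (K−S)⁺=0.0000, hold=0.0000 ⇒ V=0.0000 continue  boundary S*=60.4647
step 4: (k=4,j=0): S=36.8291, (K−S)⁺=58.3709, hold=57.8948 ⇒ V=58.3709 exercise | (k=4,j=1): S=51.2544, (K−S)⁺=43.9456, hold=43.4694 ⇒ V=43.9456 exercise | (k=4,j=2): S=71.3300, (K−S)⁺=23.8700, hold=25.3604 ⇒ V=25.3604 continue | (k=4,j=3): S=99.2688, (K−S)⁺=0.0000, hold=9.3963 ⇒ V=9.3963 continue | (k=4,j=4): S=138.1509, (K−S)⁺=0.0000, hold=1.5852 ⇒ V=1.5852 continue  boundary S*=51.2544
step 3: (k=3,j=0): S=43.4471, (K−S)⁺=51.7529, hold=51.2767 ⇒ V=51.7529 exercise | (k=3,j=1): S=60.4647, (K−S)⁺=34.7353, hold=34.9620 ⇒ V=34.9620 continue | (k=3,j=2): S=84.1478, (K−S)⁺=11.0522, hold=17.7057 ⇒ V=17.7057 continue | (k=3,j=3): S=117.1071, (K−S)⁺=0.0000, hold=5.6660 ⇒ V=5.6660 continue  boundary S*=43.4471
step 2: (k=2,j=0): S=51.2544, (K−S)⁺=43.9456, hold=43.5763 ⇒ V=43.9456 exercise | (k=2,j=1): S=71.3300, (K−S)⁺=23.8700, hold=26.6499 ⇒ V=26.6499 continue | (k=2,j=2): S=99.2688, (K−S)⁺=0.0000, hold=11.9398 ⇒ V=11.9398 continue  boundary S*=51.2544
step 1: (k=1,j=0): S=60.4647, (K−S)⁺=34.7353, hold=35.5700 ⇒ V=35.5700 continue | (k=1,j=1): S=84.1478, (K−S)⁺=11.0522, hold=19.5801 ⇒ V=19.5801 continue  boundary S*=-
step 0: (k=0,j=0): S=71.3300, (K−S)⁺=23.8700, hold=27.8521 ⇒ V=27.8521 continue  boundary S*=-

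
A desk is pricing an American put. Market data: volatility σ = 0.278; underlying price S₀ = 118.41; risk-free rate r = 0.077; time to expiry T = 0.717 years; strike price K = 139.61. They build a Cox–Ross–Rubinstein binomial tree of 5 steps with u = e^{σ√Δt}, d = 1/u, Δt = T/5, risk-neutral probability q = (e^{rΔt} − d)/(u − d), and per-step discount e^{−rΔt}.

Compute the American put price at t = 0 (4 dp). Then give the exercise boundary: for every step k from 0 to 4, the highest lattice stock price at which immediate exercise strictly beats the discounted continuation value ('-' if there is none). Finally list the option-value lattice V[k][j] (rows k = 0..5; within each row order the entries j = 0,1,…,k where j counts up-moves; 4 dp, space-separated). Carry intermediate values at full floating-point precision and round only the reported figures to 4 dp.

price = 22.5169
boundary = - 106.5783 95.9288 106.5783 118.4100
tree:
22.5169
33.0317 13.5296
43.6812 21.6663 6.4927
53.2666 33.0317 11.8955 1.7676
61.8942 43.6812 21.2000 3.7733 0.0000
69.6597 53.2666 33.0317 8.0548 0.0000 0.0000

params: Δt=0.14340 u=1.11101 d=0.90008 q=0.52634 e^(-rΔt)=0.98902
t_5 payoffs: 69.6597 53.2666 33.0317 8.0548 0.0000 0.0000
t_4: node(4,0) S=77.7158 payoff=61.8942 vs cont=60.3611 → 61.8942 [stop]  node(4,1) S=95.9288 payoff=43.6812 vs cont=42.1482 → 43.6812 [stop]  node(4,2) S=118.4100 payoff=21.2000 vs cont=19.6669 → 21.2000 [stop]  node(4,3) S=146.1598 payoff=0.0000 vs cont=3.7733 → 3.7733 [wait]  node(4,4) S=180.4128 payoff=0.0000 vs cont=0.0000 → 0.0000 [wait]  ⇒ S*(4)=118.4100
t_3: node(3,0) S=86.3434 payoff=53.2666 vs cont=51.7335 → 53.2666 [stop]  node(3,1) S=106.5783 payoff=33.0317 vs cont=31.4987 → 33.0317 [stop]  node(3,2) S=131.5552 payoff=8.0548 vs cont=11.8955 → 11.8955 [wait]  node(3,3) S=162.3856 payoff=0.0000 vs cont=1.7676 → 1.7676 [wait]  ⇒ S*(3)=106.5783
t_2: node(2,0) S=95.9288 payoff=43.6812 vs cont=42.1482 → 43.6812 [stop]  node(2,1) S=118.4100 payoff=21.2000 vs cont=21.6663 → 21.6663 [wait]  node(2,2) S=146.1598 payoff=0.0000 vs cont=6.4927 → 6.4927 [wait]  ⇒ S*(2)=95.9288
t_1: node(1,0) S=106.5783 payoff=33.0317 vs cont=31.7414 → 33.0317 [stop]  node(1,1) S=131.5552 payoff=8.0548 vs cont=13.5296 → 13.5296 [wait]  ⇒ S*(1)=106.5783
t_0: node(0,0) S=118.4100 payoff=21.2000 vs cont=22.5169 → 22.5169 [wait]  ⇒ S*(0)=-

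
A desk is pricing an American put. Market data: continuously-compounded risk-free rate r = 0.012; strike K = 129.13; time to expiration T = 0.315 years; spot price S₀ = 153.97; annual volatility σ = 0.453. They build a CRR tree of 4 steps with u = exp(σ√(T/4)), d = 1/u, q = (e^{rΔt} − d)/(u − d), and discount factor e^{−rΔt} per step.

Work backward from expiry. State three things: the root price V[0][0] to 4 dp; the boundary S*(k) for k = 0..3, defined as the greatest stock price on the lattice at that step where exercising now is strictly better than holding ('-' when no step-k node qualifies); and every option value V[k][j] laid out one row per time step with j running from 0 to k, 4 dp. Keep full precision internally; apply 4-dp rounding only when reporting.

Δt=0.07875, u=1.13556, d=0.88063, q=0.47197, disc=e^(-rΔt)=0.99906
k=4 terminal: V=max(K-S,0) → 36.5321 9.7261 0.0000 0.0000 0.0000
k=3: j=0 S=105.1502 intr=23.9798 cont=23.8579 V=23.9798[EX]; j=1 S=135.5899 intr=0.0000 cont=5.1308 V=5.1308[hold]; j=2 S=174.8416 intr=0.0000 cont=0.0000 V=0.0000[hold]; j=3 S=225.4563 intr=0.0000 cont=0.0000 V=0.0000[hold]  S*(3)=105.1502
k=2: j=0 S=119.4039 intr=9.7261 cont=15.0694 V=15.0694[hold]; j=1 S=153.9700 intr=0.0000 cont=2.7067 V=2.7067[hold]; j=2 S=198.5425 intr=0.0000 cont=0.0000 V=0.0000[hold]  S*(2)=-
k=1: j=0 S=135.5899 intr=0.0000 cont=9.2258 V=9.2258[hold]; j=1 S=174.8416 intr=0.0000 cont=1.4278 V=1.4278[hold]  S*(1)=-
k=0: j=0 S=153.9700 intr=0.0000 cont=5.5402 V=5.5402[hold]  S*(0)=-

price = 5.5402
boundary = - - - 105.1502
tree:
5.5402
9.2258 1.4278
15.0694 2.7067 0.0000
23.9798 5.1308 0.0000 0.0000
36.5321 9.7261 0.0000 0.0000 0.0000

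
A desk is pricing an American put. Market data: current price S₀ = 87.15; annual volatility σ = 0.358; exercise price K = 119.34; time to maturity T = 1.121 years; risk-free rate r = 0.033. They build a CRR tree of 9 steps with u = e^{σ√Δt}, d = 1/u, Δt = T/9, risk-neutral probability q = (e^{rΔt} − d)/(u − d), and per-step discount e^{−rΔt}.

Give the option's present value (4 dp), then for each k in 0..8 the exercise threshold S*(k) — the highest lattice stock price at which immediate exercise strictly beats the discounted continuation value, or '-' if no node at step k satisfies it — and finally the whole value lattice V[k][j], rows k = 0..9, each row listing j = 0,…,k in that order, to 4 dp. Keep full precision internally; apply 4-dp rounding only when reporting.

params: Δt=0.12456 u=1.13468 d=0.88131 q=0.48471 e^(-rΔt)=0.99590
t_9 payoffs: 91.3874 83.3514 73.0051 59.6843 42.5339 20.4530 0.0000 0.0000 0.0000 0.0000
t_8: node(8,0) S=31.7171 payoff=87.6229 vs cont=87.1334 → 87.6229 [stop]  node(8,1) S=40.8354 payoff=78.5046 vs cont=78.0151 → 78.5046 [stop]  node(8,2) S=52.5751 payoff=66.7649 vs cont=66.2753 → 66.7649 [stop]  node(8,3) S=67.6899 payoff=51.6501 vs cont=51.1606 → 51.6501 [stop]  node(8,4) S=87.1500 payoff=32.1900 vs cont=31.7005 → 32.1900 [stop]  node(8,5) S=112.2047 payoff=7.1353 vs cont=10.4960 → 10.4960 [wait]  node(8,6) S=144.4623 payoff=0.0000 vs cont=0.0000 → 0.0000 [wait]  node(8,7) S=185.9936 payoff=0.0000 vs cont=0.0000 → 0.0000 [wait]  node(8,8) S=239.4647 payoff=0.0000 vs cont=0.0000 → 0.0000 [wait]  ⇒ S*(8)=87.1500
t_7: node(7,0) S=35.9886 payoff=83.3514 vs cont=82.8619 → 83.3514 [stop]  node(7,1) S=46.3349 payoff=73.0051 vs cont=72.5155 → 73.0051 [stop]  node(7,2) S=59.6557 payoff=59.6843 vs cont=59.1948 → 59.6843 [stop]  node(7,3) S=76.8061 payoff=42.5339 vs cont=42.0444 → 42.5339 [stop]  node(7,4) S=98.8870 payoff=20.4530 vs cont=21.5857 → 21.5857 [wait]  node(7,5) S=127.3159 payoff=0.0000 vs cont=5.3863 → 5.3863 [wait]  node(7,6) S=163.9178 payoff=0.0000 vs cont=0.0000 → 0.0000 [wait]  node(7,7) S=211.0424 payoff=0.0000 vs cont=0.0000 → 0.0000 [wait]  ⇒ S*(7)=76.8061
t_6: node(6,0) S=40.8354 payoff=78.5046 vs cont=78.0151 → 78.5046 [stop]  node(6,1) S=52.5751 payoff=66.7649 vs cont=66.2753 → 66.7649 [stop]  node(6,2) S=67.6899 payoff=51.6501 vs cont=51.1606 → 51.6501 [stop]  node(6,3) S=87.1500 payoff=32.1900 vs cont=32.2473 → 32.2473 [wait]  node(6,4) S=112.2047 payoff=7.1353 vs cont=13.6773 → 13.6773 [wait]  node(6,5) S=144.4623 payoff=0.0000 vs cont=2.7641 → 2.7641 [wait]  node(6,6) S=185.9936 payoff=0.0000 vs cont=0.0000 → 0.0000 [wait]  ⇒ S*(6)=67.6899
t_5: node(5,0) S=46.3349 payoff=73.0051 vs cont=72.5155 → 73.0051 [stop]  node(5,1) S=59.6557 payoff=59.6843 vs cont=59.1948 → 59.6843 [stop]  node(5,2) S=76.8061 payoff=42.5339 vs cont=42.0720 → 42.5339 [stop]  node(5,3) S=98.8870 payoff=20.4530 vs cont=23.1509 → 23.1509 [wait]  node(5,4) S=127.3159 payoff=0.0000 vs cont=8.3532 → 8.3532 [wait]  node(5,5) S=163.9178 payoff=0.0000 vs cont=1.4185 → 1.4185 [wait]  ⇒ S*(5)=76.8061
t_4: node(4,0) S=52.5751 payoff=66.7649 vs cont=66.2753 → 66.7649 [stop]  node(4,1) S=67.6899 payoff=51.6501 vs cont=51.1606 → 51.6501 [stop]  node(4,2) S=87.1500 payoff=32.1900 vs cont=33.0028 → 33.0028 [wait]  node(4,3) S=112.2047 payoff=7.1353 vs cont=15.9127 → 15.9127 [wait]  node(4,4) S=144.4623 payoff=0.0000 vs cont=4.9714 → 4.9714 [wait]  ⇒ S*(4)=67.6899
t_3: node(3,0) S=59.6557 payoff=59.6843 vs cont=59.1948 → 59.6843 [stop]  node(3,1) S=76.8061 payoff=42.5339 vs cont=42.4367 → 42.5339 [stop]  node(3,2) S=98.8870 payoff=20.4530 vs cont=24.6176 → 24.6176 [wait]  node(3,3) S=127.3159 payoff=0.0000 vs cont=10.5658 → 10.5658 [wait]  ⇒ S*(3)=76.8061
t_2: node(2,0) S=67.6899 payoff=51.6501 vs cont=51.1606 → 51.6501 [stop]  node(2,1) S=87.1500 payoff=32.1900 vs cont=33.7108 → 33.7108 [wait]  node(2,2) S=112.2047 payoff=7.1353 vs cont=17.7335 → 17.7335 [wait]  ⇒ S*(2)=67.6899
t_1: node(1,0) S=76.8061 payoff=42.5339 vs cont=42.7785 → 42.7785 [wait]  node(1,1) S=98.8870 payoff=20.4530 vs cont=25.8599 → 25.8599 [wait]  ⇒ S*(1)=-
t_0: node(0,0) S=87.1500 payoff=32.1900 vs cont=34.4361 → 34.4361 [wait]  ⇒ S*(0)=-

price = 34.4361
boundary = - - 67.6899 76.8061 67.6899 76.8061 67.6899 76.8061 87.1500
tree:
34.4361
42.7785 25.8599
51.6501 33.7108 17.7335
59.6843 42.5339 24.6176 10.5658
66.7649 51.6501 33.0028 15.9127 4.9714
73.0051 59.6843 42.5339 23.1509 8.3532 1.4185
78.5046 66.7649 51.6501 32.2473 13.6773 2.7641 0.0000
83.3514 73.0051 59.6843 42.5339 21.5857 5.3863 0.0000 0.0000
87.6229 78.5046 66.7649 51.6501 32.1900 10.4960 0.0000 0.0000 0.0000
91.3874 83.3514 73.0051 59.6843 42.5339 20.4530 0.0000 0.0000 0.0000 0.0000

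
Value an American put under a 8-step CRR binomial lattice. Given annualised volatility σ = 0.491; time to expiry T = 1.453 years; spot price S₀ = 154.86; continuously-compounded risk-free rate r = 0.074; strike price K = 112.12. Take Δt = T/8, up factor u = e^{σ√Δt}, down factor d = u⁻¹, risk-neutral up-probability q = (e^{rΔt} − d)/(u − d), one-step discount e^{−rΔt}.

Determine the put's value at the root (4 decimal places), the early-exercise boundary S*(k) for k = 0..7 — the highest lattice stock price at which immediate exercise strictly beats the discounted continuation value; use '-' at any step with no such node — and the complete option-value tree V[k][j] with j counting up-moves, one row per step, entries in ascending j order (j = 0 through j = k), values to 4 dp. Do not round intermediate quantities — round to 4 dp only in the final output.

price = 10.7592
boundary = - - - - 67.0551 54.3945 67.0551 82.6625
tree:
10.7592
16.0734 5.3048
23.4095 8.5783 1.9077
33.0755 13.5968 3.3828 0.3633
45.0649 21.0181 5.9395 0.7081 0.0000
57.7255 31.4553 10.3024 1.3801 0.0000 0.0000
67.9957 45.0649 17.5968 2.6898 0.0000 0.0000 0.0000
76.3268 57.7255 29.4575 5.2424 0.0000 0.0000 0.0000 0.0000
83.0849 67.9957 45.0649 10.2174 0.0000 0.0000 0.0000 0.0000 0.0000

params: Δt=0.18163 u=1.23276 d=0.81119 q=0.47997 e^(-rΔt)=0.98665
t_8 payoffs: 83.0849 67.9957 45.0649 10.2174 0.0000 0.0000 0.0000 0.0000 0.0000
t_7: node(7,0) S=35.7932 payoff=76.3268 vs cont=74.8299 → 76.3268 [stop]  node(7,1) S=54.3945 payoff=57.7255 vs cont=56.2287 → 57.7255 [stop]  node(7,2) S=82.6625 payoff=29.4575 vs cont=27.9607 → 29.4575 [stop]  node(7,3) S=125.6210 payoff=0.0000 vs cont=5.2424 → 5.2424 [wait]  node(7,4) S=190.9045 payoff=0.0000 vs cont=0.0000 → 0.0000 [wait]  node(7,5) S=290.1149 payoff=0.0000 vs cont=0.0000 → 0.0000 [wait]  node(7,6) S=440.8835 payoff=0.0000 vs cont=0.0000 → 0.0000 [wait]  node(7,7) S=670.0045 payoff=0.0000 vs cont=0.0000 → 0.0000 [wait]  ⇒ S*(7)=82.6625
t_6: node(6,0) S=44.1243 payoff=67.9957 vs cont=66.4989 → 67.9957 [stop]  node(6,1) S=67.0551 payoff=45.0649 vs cont=43.5681 → 45.0649 [stop]  node(6,2) S=101.9026 payoff=10.2174 vs cont=17.5968 → 17.5968 [wait]  node(6,3) S=154.8600 payoff=0.0000 vs cont=2.6898 → 2.6898 [wait]  node(6,4) S=235.3386 payoff=0.0000 vs cont=0.0000 → 0.0000 [wait]  node(6,5) S=357.6407 payoff=0.0000 vs cont=0.0000 → 0.0000 [wait]  node(6,6) S=543.5016 payoff=0.0000 vs cont=0.0000 → 0.0000 [wait]  ⇒ S*(6)=67.0551
t_5: node(5,0) S=54.3945 payoff=57.7255 vs cont=56.2287 → 57.7255 [stop]  node(5,1) S=82.6625 payoff=29.4575 vs cont=31.4553 → 31.4553 [wait]  node(5,2) S=125.6210 payoff=0.0000 vs cont=10.3024 → 10.3024 [wait]  node(5,3) S=190.9045 payoff=0.0000 vs cont=1.3801 → 1.3801 [wait]  node(5,4) S=290.1149 payoff=0.0000 vs cont=0.0000 → 0.0000 [wait]  node(5,5) S=440.8835 payoff=0.0000 vs cont=0.0000 → 0.0000 [wait]  ⇒ S*(5)=54.3945
t_4: node(4,0) S=67.0551 payoff=45.0649 vs cont=44.5142 → 45.0649 [stop]  node(4,1) S=101.9026 payoff=10.2174 vs cont=21.0181 → 21.0181 [wait]  node(4,2) S=154.8600 payoff=0.0000 vs cont=5.9395 → 5.9395 [wait]  node(4,3) S=235.3386 payoff=0.0000 vs cont=0.7081 → 0.7081 [wait]  node(4,4) S=357.6407 payoff=0.0000 vs cont=0.0000 → 0.0000 [wait]  ⇒ S*(4)=67.0551
t_3: node(3,0) S=82.6625 payoff=29.4575 vs cont=33.0755 → 33.0755 [wait]  node(3,1) S=125.6210 payoff=0.0000 vs cont=13.5968 → 13.5968 [wait]  node(3,2) S=190.9045 payoff=0.0000 vs cont=3.3828 → 3.3828 [wait]  node(3,3) S=290.1149 payoff=0.0000 vs cont=0.3633 → 0.3633 [wait]  ⇒ S*(3)=-
t_2: node(2,0) S=101.9026 payoff=10.2174 vs cont=23.4095 → 23.4095 [wait]  node(2,1) S=154.8600 payoff=0.0000 vs cont=8.5783 → 8.5783 [wait]  node(2,2) S=235.3386 payoff=0.0000 vs cont=1.9077 → 1.9077 [wait]  ⇒ S*(2)=-
t_1: node(1,0) S=125.6210 payoff=0.0000 vs cont=16.0734 → 16.0734 [wait]  node(1,1) S=190.9045 payoff=0.0000 vs cont=5.3048 → 5.3048 [wait]  ⇒ S*(1)=-
t_0: node(0,0) S=154.8600 payoff=0.0000 vs cont=10.7592 → 10.7592 [wait]  ⇒ S*(0)=-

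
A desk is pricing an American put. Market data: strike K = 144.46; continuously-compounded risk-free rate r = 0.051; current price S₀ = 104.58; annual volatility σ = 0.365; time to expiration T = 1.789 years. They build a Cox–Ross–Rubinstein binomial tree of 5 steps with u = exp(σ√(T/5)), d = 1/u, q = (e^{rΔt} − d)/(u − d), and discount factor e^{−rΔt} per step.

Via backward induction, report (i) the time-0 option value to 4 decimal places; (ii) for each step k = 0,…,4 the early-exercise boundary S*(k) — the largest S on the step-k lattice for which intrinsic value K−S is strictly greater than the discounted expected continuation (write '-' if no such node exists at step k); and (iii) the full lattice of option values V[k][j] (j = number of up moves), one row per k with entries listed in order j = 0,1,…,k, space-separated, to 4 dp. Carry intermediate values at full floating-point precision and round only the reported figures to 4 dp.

price = 43.5394
boundary = - 84.0677 67.5787 84.0677 104.5800
tree:
43.5394
60.3923 27.4651
76.8813 41.6557 13.5828
90.1362 60.3923 23.5298 3.6377
100.7912 76.8813 39.8800 7.2282 0.0000
109.3564 90.1362 60.3923 14.3628 0.0000 0.0000

params: Δt=0.35780 u=1.24400 d=0.80386 q=0.48747 e^(-rΔt)=0.98192
t_5 payoffs: 109.3564 90.1362 60.3923 14.3628 0.0000 0.0000
t_4: node(4,0) S=43.6688 payoff=100.7912 vs cont=98.1791 → 100.7912 [stop]  node(4,1) S=67.5787 payoff=76.8813 vs cont=74.2691 → 76.8813 [stop]  node(4,2) S=104.5800 payoff=39.8800 vs cont=37.2678 → 39.8800 [stop]  node(4,3) S=161.8406 payoff=0.0000 vs cont=7.2282 → 7.2282 [wait]  node(4,4) S=250.4531 payoff=0.0000 vs cont=0.0000 → 0.0000 [wait]  ⇒ S*(4)=104.5800
t_3: node(3,0) S=54.3238 payoff=90.1362 vs cont=87.5240 → 90.1362 [stop]  node(3,1) S=84.0677 payoff=60.3923 vs cont=57.7801 → 60.3923 [stop]  node(3,2) S=130.0972 payoff=14.3628 vs cont=23.5298 → 23.5298 [wait]  node(3,3) S=201.3293 payoff=0.0000 vs cont=3.6377 → 3.6377 [wait]  ⇒ S*(3)=84.0677
t_2: node(2,0) S=67.5787 payoff=76.8813 vs cont=74.2691 → 76.8813 [stop]  node(2,1) S=104.5800 payoff=39.8800 vs cont=41.6557 → 41.6557 [wait]  node(2,2) S=161.8406 payoff=0.0000 vs cont=13.5828 → 13.5828 [wait]  ⇒ S*(2)=67.5787
t_1: node(1,0) S=84.0677 payoff=60.3923 vs cont=58.6301 → 60.3923 [stop]  node(1,1) S=130.0972 payoff=14.3628 vs cont=27.4651 → 27.4651 [wait]  ⇒ S*(1)=84.0677
t_0: node(0,0) S=104.5800 payoff=39.8800 vs cont=43.5394 → 43.5394 [wait]  ⇒ S*(0)=-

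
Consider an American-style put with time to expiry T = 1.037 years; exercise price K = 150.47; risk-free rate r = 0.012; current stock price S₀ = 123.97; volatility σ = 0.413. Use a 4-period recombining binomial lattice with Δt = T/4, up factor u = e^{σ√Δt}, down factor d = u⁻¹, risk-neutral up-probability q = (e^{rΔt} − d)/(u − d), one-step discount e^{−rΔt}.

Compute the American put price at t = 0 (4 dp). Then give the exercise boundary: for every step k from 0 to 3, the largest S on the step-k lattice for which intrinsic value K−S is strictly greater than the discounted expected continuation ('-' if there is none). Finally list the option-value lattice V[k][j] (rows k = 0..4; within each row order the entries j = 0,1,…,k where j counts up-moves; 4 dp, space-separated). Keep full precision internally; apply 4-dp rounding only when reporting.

price = 38.6083
boundary = - - 81.4076 100.4594
tree:
38.6083
52.8101 21.8600
69.0624 33.7028 7.8230
84.5011 50.0106 14.3983 0.0000
97.0119 69.0624 26.5000 0.0000 0.0000

Δt=0.25925, u=1.23403, d=0.81035, q=0.45498, disc=e^(-rΔt)=0.99689
k=4 terminal: V=max(K-S,0) → 97.0119 69.0624 26.5000 0.0000 0.0000
k=3: j=0 S=65.9689 intr=84.5011 cont=84.0337 V=84.5011[EX]; j=1 S=100.4594 intr=50.0106 cont=49.5432 V=50.0106[EX]; j=2 S=152.9827 intr=0.0000 cont=14.3983 V=14.3983[hold]; j=3 S=232.9669 intr=0.0000 cont=0.0000 V=0.0000[hold]  S*(3)=100.4594
k=2: j=0 S=81.4076 intr=69.0624 cont=68.5950 V=69.0624[EX]; j=1 S=123.9700 intr=26.5000 cont=33.7028 V=33.7028[hold]; j=2 S=188.7854 intr=0.0000 cont=7.8230 V=7.8230[hold]  S*(2)=81.4076
k=1: j=0 S=100.4594 intr=50.0106 cont=52.8101 V=52.8101[hold]; j=1 S=152.9827 intr=0.0000 cont=21.8600 V=21.8600[hold]  S*(1)=-
k=0: j=0 S=123.9700 intr=26.5000 cont=38.6083 V=38.6083[hold]  S*(0)=-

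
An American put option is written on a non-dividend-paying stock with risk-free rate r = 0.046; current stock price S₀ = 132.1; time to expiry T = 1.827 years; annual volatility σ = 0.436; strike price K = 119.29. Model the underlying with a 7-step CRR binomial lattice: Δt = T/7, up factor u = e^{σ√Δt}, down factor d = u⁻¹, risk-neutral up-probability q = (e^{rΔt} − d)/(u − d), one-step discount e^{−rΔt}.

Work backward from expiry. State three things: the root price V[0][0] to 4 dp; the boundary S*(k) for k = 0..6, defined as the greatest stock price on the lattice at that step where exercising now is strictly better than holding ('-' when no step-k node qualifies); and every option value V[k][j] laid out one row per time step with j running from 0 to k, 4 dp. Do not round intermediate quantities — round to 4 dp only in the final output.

Δt=0.26100, u=1.24950, d=0.80032, q=0.47143, disc=e^(-rΔt)=0.98807
k=7 terminal: V=max(K-S,0) → 91.5091 75.9170 51.5738 13.5678 0.0000 0.0000 0.0000 0.0000
k=6: j=0 S=34.7123 intr=84.5777 cont=83.1541 V=84.5777[EX]; j=1 S=54.1946 intr=65.0954 cont=63.6717 V=65.0954[EX]; j=2 S=84.6115 intr=34.6785 cont=33.2548 V=34.6785[EX]; j=3 S=132.1000 intr=0.0000 cont=7.0859 V=7.0859[hold]; j=4 S=206.2415 intr=0.0000 cont=0.0000 V=0.0000[hold]; j=5 S=321.9952 intr=0.0000 cont=0.0000 V=0.0000[hold]; j=6 S=502.7160 intr=0.0000 cont=0.0000 V=0.0000[hold]  S*(6)=84.6115
k=5: j=0 S=43.3730 intr=75.9170 cont=74.4934 V=75.9170[EX]; j=1 S=67.7162 intr=51.5738 cont=50.1501 V=51.5738[EX]; j=2 S=105.7222 intr=13.5678 cont=21.4118 V=21.4118[hold]; j=3 S=165.0591 intr=0.0000 cont=3.7007 V=3.7007[hold]; j=4 S=257.6990 intr=0.0000 cont=0.0000 V=0.0000[hold]; j=5 S=402.3334 intr=0.0000 cont=0.0000 V=0.0000[hold]  S*(5)=67.7162
k=4: j=0 S=54.1946 intr=65.0954 cont=63.6717 V=65.0954[EX]; j=1 S=84.6115 intr=34.6785 cont=36.9086 V=36.9086[hold]; j=2 S=132.1000 intr=0.0000 cont=12.9063 V=12.9063[hold]; j=3 S=206.2415 intr=0.0000 cont=1.9327 V=1.9327[hold]; j=4 S=321.9952 intr=0.0000 cont=0.0000 V=0.0000[hold]  S*(4)=54.1946
k=3: j=0 S=67.7162 intr=51.5738 cont=51.1889 V=51.5738[EX]; j=1 S=105.7222 intr=13.5678 cont=25.2877 V=25.2877[hold]; j=2 S=165.0591 intr=0.0000 cont=7.6407 V=7.6407[hold]; j=3 S=257.6990 intr=0.0000 cont=1.0094 V=1.0094[hold]  S*(3)=67.7162
k=2: j=0 S=84.6115 intr=34.6785 cont=38.7141 V=38.7141[hold]; j=1 S=132.1000 intr=0.0000 cont=16.7658 V=16.7658[hold]; j=2 S=206.2415 intr=0.0000 cont=4.4606 V=4.4606[hold]  S*(2)=-
k=1: j=0 S=105.7222 intr=13.5678 cont=28.0284 V=28.0284[hold]; j=1 S=165.0591 intr=0.0000 cont=10.8339 V=10.8339[hold]  S*(1)=-
k=0: j=0 S=132.1000 intr=0.0000 cont=19.6846 V=19.6846[hold]  S*(0)=-

price = 19.6846
boundary = - - - 67.7162 54.1946 67.7162 84.6115
tree:
19.6846
28.0284 10.8339
38.7141 16.7658 4.4606
51.5738 25.2877 7.6407 1.0094
65.0954 36.9086 12.9063 1.9327 0.0000
75.9170 51.5738 21.4118 3.7007 0.0000 0.0000
84.5777 65.0954 34.6785 7.0859 0.0000 0.0000 0.0000
91.5091 75.9170 51.5738 13.5678 0.0000 0.0000 0.0000 0.0000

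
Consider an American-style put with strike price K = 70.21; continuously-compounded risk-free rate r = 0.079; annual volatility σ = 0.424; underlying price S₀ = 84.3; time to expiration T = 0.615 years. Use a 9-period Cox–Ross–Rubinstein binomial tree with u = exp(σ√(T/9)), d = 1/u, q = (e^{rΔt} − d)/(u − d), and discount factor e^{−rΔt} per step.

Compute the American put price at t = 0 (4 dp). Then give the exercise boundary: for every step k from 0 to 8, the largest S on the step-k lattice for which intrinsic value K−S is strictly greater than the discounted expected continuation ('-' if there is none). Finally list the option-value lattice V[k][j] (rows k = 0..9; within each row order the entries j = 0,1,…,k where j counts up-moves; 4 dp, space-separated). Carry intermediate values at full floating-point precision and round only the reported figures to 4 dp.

price = 3.7880
boundary = - - - - - 48.4339 54.1109 48.4339 54.1109
tree:
3.7880
5.7101 1.8815
8.3875 3.0592 0.7085
11.9550 4.8639 1.2638 0.1536
16.4567 7.5235 2.2218 0.3067 0.0000
21.7761 11.2457 3.8337 0.6127 0.0000 0.0000
26.8575 16.0991 6.4502 1.2240 0.0000 0.0000 0.0000
31.4058 21.7761 10.4721 2.4450 0.0000 0.0000 0.0000 0.0000
35.4770 26.8575 16.0991 4.8842 0.0000 0.0000 0.0000 0.0000 0.0000
39.1210 31.4058 21.7761 9.7566 0.0000 0.0000 0.0000 0.0000 0.0000 0.0000

params: Δt=0.06833 u=1.11721 d=0.89509 q=0.49669 e^(-rΔt)=0.99462
t_9 payoffs: 39.1210 31.4058 21.7761 9.7566 0.0000 0.0000 0.0000 0.0000 0.0000 0.0000
t_8: node(8,0) S=34.7330 payoff=35.4770 vs cont=35.0990 → 35.4770 [stop]  node(8,1) S=43.3525 payoff=26.8575 vs cont=26.4795 → 26.8575 [stop]  node(8,2) S=54.1109 payoff=16.0991 vs cont=15.7211 → 16.0991 [stop]  node(8,3) S=67.5393 payoff=2.6707 vs cont=4.8842 → 4.8842 [wait]  node(8,4) S=84.3000 payoff=0.0000 vs cont=0.0000 → 0.0000 [wait]  node(8,5) S=105.2201 payoff=0.0000 vs cont=0.0000 → 0.0000 [wait]  node(8,6) S=131.3318 payoff=0.0000 vs cont=0.0000 → 0.0000 [wait]  node(8,7) S=163.9235 payoff=0.0000 vs cont=0.0000 → 0.0000 [wait]  node(8,8) S=204.6032 payoff=0.0000 vs cont=0.0000 → 0.0000 [wait]  ⇒ S*(8)=54.1109
t_7: node(7,0) S=38.8042 payoff=31.4058 vs cont=31.0278 → 31.4058 [stop]  node(7,1) S=48.4339 payoff=21.7761 vs cont=21.3981 → 21.7761 [stop]  node(7,2) S=60.4534 payoff=9.7566 vs cont=10.4721 → 10.4721 [wait]  node(7,3) S=75.4557 payoff=0.0000 vs cont=2.4450 → 2.4450 [wait]  node(7,4) S=94.1810 payoff=0.0000 vs cont=0.0000 → 0.0000 [wait]  node(7,5) S=117.5532 payoff=0.0000 vs cont=0.0000 → 0.0000 [wait]  node(7,6) S=146.7255 payoff=0.0000 vs cont=0.0000 → 0.0000 [wait]  node(7,7) S=183.1373 payoff=0.0000 vs cont=0.0000 → 0.0000 [wait]  ⇒ S*(7)=48.4339
t_6: node(6,0) S=43.3525 payoff=26.8575 vs cont=26.4795 → 26.8575 [stop]  node(6,1) S=54.1109 payoff=16.0991 vs cont=16.0745 → 16.0991 [stop]  node(6,2) S=67.5393 payoff=2.6707 vs cont=6.4502 → 6.4502 [wait]  node(6,3) S=84.3000 payoff=0.0000 vs cont=1.2240 → 1.2240 [wait]  node(6,4) S=105.2201 payoff=0.0000 vs cont=0.0000 → 0.0000 [wait]  node(6,5) S=131.3318 payoff=0.0000 vs cont=0.0000 → 0.0000 [wait]  node(6,6) S=163.9235 payoff=0.0000 vs cont=0.0000 → 0.0000 [wait]  ⇒ S*(6)=54.1109
t_5: node(5,0) S=48.4339 payoff=21.7761 vs cont=21.3981 → 21.7761 [stop]  node(5,1) S=60.4534 payoff=9.7566 vs cont=11.2457 → 11.2457 [wait]  node(5,2) S=75.4557 payoff=0.0000 vs cont=3.8337 → 3.8337 [wait]  node(5,3) S=94.1810 payoff=0.0000 vs cont=0.6127 → 0.6127 [wait]  node(5,4) S=117.5532 payoff=0.0000 vs cont=0.0000 → 0.0000 [wait]  node(5,5) S=146.7255 payoff=0.0000 vs cont=0.0000 → 0.0000 [wait]  ⇒ S*(5)=48.4339
t_4: node(4,0) S=54.1109 payoff=16.0991 vs cont=16.4567 → 16.4567 [wait]  node(4,1) S=67.5393 payoff=2.6707 vs cont=7.5235 → 7.5235 [wait]  node(4,2) S=84.3000 payoff=0.0000 vs cont=2.2218 → 2.2218 [wait]  node(4,3) S=105.2201 payoff=0.0000 vs cont=0.3067 → 0.3067 [wait]  node(4,4) S=131.3318 payoff=0.0000 vs cont=0.0000 → 0.0000 [wait]  ⇒ S*(4)=-
t_3: node(3,0) S=60.4534 payoff=9.7566 vs cont=11.9550 → 11.9550 [wait]  node(3,1) S=75.4557 payoff=0.0000 vs cont=4.8639 → 4.8639 [wait]  node(3,2) S=94.1810 payoff=0.0000 vs cont=1.2638 → 1.2638 [wait]  node(3,3) S=117.5532 payoff=0.0000 vs cont=0.1536 → 0.1536 [wait]  ⇒ S*(3)=-
t_2: node(2,0) S=67.5393 payoff=2.6707 vs cont=8.3875 → 8.3875 [wait]  node(2,1) S=84.3000 payoff=0.0000 vs cont=3.0592 → 3.0592 [wait]  node(2,2) S=105.2201 payoff=0.0000 vs cont=0.7085 → 0.7085 [wait]  ⇒ S*(2)=-
t_1: node(1,0) S=75.4557 payoff=0.0000 vs cont=5.7101 → 5.7101 [wait]  node(1,1) S=94.1810 payoff=0.0000 vs cont=1.8815 → 1.8815 [wait]  ⇒ S*(1)=-
t_0: node(0,0) S=84.3000 payoff=0.0000 vs cont=3.7880 → 3.7880 [wait]  ⇒ S*(0)=-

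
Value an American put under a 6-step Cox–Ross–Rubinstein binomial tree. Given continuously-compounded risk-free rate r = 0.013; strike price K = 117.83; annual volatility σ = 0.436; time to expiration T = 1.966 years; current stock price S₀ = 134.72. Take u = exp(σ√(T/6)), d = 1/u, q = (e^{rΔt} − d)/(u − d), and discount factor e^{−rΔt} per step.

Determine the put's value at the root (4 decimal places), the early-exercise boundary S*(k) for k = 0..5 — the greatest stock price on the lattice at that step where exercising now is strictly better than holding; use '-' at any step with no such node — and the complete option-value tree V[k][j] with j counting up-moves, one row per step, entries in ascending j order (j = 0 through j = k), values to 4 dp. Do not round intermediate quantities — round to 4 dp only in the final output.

price = 21.7580
boundary = - - - - 49.6449 63.7182
tree:
21.7580
30.6683 10.9156
41.8315 17.1172 3.3289
54.7726 26.1821 6.0388 0.0000
68.1851 38.6624 10.9546 0.0000 0.0000
79.1501 54.1118 19.8721 0.0000 0.0000 0.0000
87.6933 68.1851 36.0488 0.0000 0.0000 0.0000 0.0000

Δt=0.32767  u=1.28348  d=0.77913  q=0.44639  discount=0.99575
step 6 (expiry): payoffs max(K−S,0) = 87.6933 68.1851 36.0488 0.0000 0.0000 0.0000 0.0000
step 5: (k=5,j=0): S=38.6799, (K−S)⁺=79.1501, hold=78.6493 ⇒ V=79.1501 exercise | (k=5,j=1): S=63.7182, (K−S)⁺=54.1118, hold=53.6109 ⇒ V=54.1118 exercise | (k=5,j=2): S=104.9645, (K−S)⁺=12.8655, hold=19.8721 ⇒ V=19.8721 continue | (k=5,j=3): S=172.9106, (K−S)⁺=0.0000, hold=0.0000 ⇒ V=0.0000 continue | (k=5,j=4): S=284.8396, (K−S)⁺=0.0000, hold=0.0000 ⇒ V=0.0000 continue | (k=5,j=5): S=469.2229, (K−S)⁺=0.0000, hold=0.0000 ⇒ V=0.0000 continue  boundary S*=63.7182
step 4: (k=4,j=0): S=49.6449, (K−S)⁺=68.1851, hold=67.6843 ⇒ V=68.1851 exercise | (k=4,j=1): S=81.7812, (K−S)⁺=36.0488, hold=38.6624 ⇒ V=38.6624 continue | (k=4,j=2): S=134.7200, (K−S)⁺=0.0000, hold=10.9546 ⇒ V=10.9546 continue | (k=4,j=3): S=221.9274, (K−S)⁺=0.0000, hold=0.0000 ⇒ V=0.0000 continue | (k=4,j=4): S=365.5862, (K−S)⁺=0.0000, hold=0.0000 ⇒ V=0.0000 continue  boundary S*=49.6449
step 3: (k=3,j=0): S=63.7182, (K−S)⁺=54.1118, hold=54.7726 ⇒ V=54.7726 continue | (k=3,j=1): S=104.9645, (K−S)⁺=12.8655, hold=26.1821 ⇒ V=26.1821 continue | (k=3,j=2): S=172.9106, (K−S)⁺=0.0000, hold=6.0388 ⇒ V=6.0388 continue | (k=3,j=3): S=284.8396, (K−S)⁺=0.0000, hold=0.0000 ⇒ V=0.0000 continue  boundary S*=-
step 2: (k=2,j=0): S=81.7812, (K−S)⁺=36.0488, hold=41.8315 ⇒ V=41.8315 continue | (k=2,j=1): S=134.7200, (K−S)⁺=0.0000, hold=17.1172 ⇒ V=17.1172 continue | (k=2,j=2): S=221.9274, (K−S)⁺=0.0000, hold=3.3289 ⇒ V=3.3289 continue  boundary S*=-
step 1: (k=1,j=0): S=104.9645, (K−S)⁺=12.8655, hold=30.6683 ⇒ V=30.6683 continue | (k=1,j=1): S=172.9106, (K−S)⁺=0.0000, hold=10.9156 ⇒ V=10.9156 continue  boundary S*=-
step 0: (k=0,j=0): S=134.7200, (K−S)⁺=0.0000, hold=21.7580 ⇒ V=21.7580 continue  boundary S*=-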